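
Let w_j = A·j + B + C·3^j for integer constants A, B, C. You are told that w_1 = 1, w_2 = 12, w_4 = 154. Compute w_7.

Write the equations: A + B + 3C = 1; 2A + B + 9C = 12; 4A + B + 81C = 154.
Subtracting the first from the second: A + 6C = 11.
Subtracting the second from the third: 2A + 72C = 142.
Solving: C = 2, A = -1, then B = -4.
Therefore w_7 = -7 + (-4) + 2·2187 = 4363.

4363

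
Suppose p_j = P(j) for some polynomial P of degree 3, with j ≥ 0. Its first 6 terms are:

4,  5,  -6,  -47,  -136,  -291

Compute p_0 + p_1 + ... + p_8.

-3204

1st diffs: 1, -11, -41, -89, -155.
2nd diffs: -12, -30, -48, -66.
3rd diffs: -18, -18, -18 (constant).
So p_j = -3j^3 + 3j^2 + j + 4.
Continuing: -530, -871, -1332.
Summing j = 0..8 (9 terms) gives -3204.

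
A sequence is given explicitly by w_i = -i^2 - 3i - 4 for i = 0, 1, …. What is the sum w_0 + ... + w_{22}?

-4646

Over i = 0..22: Σi = 253, Σi² = 3795.
Total = (-1)·3795 + (-3)·253 + (-4)·23 = -4646.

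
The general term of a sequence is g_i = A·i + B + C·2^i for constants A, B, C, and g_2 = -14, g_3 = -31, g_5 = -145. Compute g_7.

-619

Plug in i = 2, 3, 5: 2A + B + 4C = -14; 3A + B + 8C = -31; 5A + B + 32C = -145.
Subtracting the first from the second: A + 4C = -17.
Subtracting the second from the third: 2A + 24C = -114.
Solving: C = -5, A = 3, then B = 0.
Hence g_7 = 3·7 + 0 + (-5)·128 = -619.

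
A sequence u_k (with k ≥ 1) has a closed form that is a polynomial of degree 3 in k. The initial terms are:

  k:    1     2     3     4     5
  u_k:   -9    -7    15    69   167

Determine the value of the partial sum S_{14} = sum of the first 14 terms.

19348

1st diffs: 2, 22, 54, 98.
2nd diffs: 20, 32, 44.
3rd diffs: 12, 12 (constant).
Newton forward-difference form: u_k = -9 + 2·C(k-1,1) + 20·C(k-1,2) + 12·C(k-1,3).
Continuing: …, 321, 543, 845, 1239, …, u_{14} = 5009.
Summing k = 1..14 (14 terms) gives 19348.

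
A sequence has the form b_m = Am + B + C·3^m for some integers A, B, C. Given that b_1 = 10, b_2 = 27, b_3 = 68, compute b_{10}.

118147

Plug in m = 1, 2, 3: A + B + 3C = 10; 2A + B + 9C = 27; 3A + B + 27C = 68.
Subtracting the first from the second: A + 6C = 17.
Subtracting the second from the third: A + 18C = 41.
Solving: C = 2, A = 5, then B = -1.
Hence b_{10} = 5·10 + (-1) + 2·59049 = 118147.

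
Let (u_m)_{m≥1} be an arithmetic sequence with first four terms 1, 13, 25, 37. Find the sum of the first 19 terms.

2071

Common difference d = 12.
u_m = 1 + (m - 1)·12.
u_{19} = 217; S = 19·(1 + 217)/2 = 2071.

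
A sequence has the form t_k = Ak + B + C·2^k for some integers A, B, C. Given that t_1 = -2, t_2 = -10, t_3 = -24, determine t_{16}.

-196634

Write the equations: A + B + 2C = -2; 2A + B + 4C = -10; 3A + B + 8C = -24.
Subtracting the first from the second: A + 2C = -8.
Subtracting the second from the third: A + 4C = -14.
Solving: C = -3, A = -2, then B = 6.
Therefore t_{16} = -32 + 6 + (-3)·65536 = -196634.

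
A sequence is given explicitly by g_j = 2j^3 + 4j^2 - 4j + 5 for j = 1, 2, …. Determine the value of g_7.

859

g_7 = 2·7^3 + 4·7^2 - 4·7 + 5 = 859.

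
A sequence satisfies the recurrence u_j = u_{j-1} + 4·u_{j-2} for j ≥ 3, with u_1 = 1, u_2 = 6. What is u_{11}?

22234

u_3 = 10  u_4 = 34  u_5 = 74  u_6 = 210  u_7 = 506  u_8 = 1346  u_9 = 3370  u_{10} = 8754  u_{11} = 22234.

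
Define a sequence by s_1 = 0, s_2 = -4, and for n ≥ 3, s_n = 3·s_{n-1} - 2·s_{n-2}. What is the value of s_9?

Iterate the recurrence:
s_3 = -12;  s_4 = -28;  s_5 = -60;  s_6 = -124;  s_7 = -252;  s_8 = -508;  s_9 = -1020.
(Characteristic roots are 2 and 1.)

-1020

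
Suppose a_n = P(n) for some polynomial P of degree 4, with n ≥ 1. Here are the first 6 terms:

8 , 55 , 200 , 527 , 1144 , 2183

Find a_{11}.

1st diffs: 47, 145, 327, 617, 1039.
2nd diffs: 98, 182, 290, 422.
3rd diffs: 84, 108, 132.
4th diffs: 24, 24 (constant).
Newton forward-difference form: a_n = 8 + 47·C(n-1,1) + 98·C(n-1,2) + 84·C(n-1,3) + 24·C(n-1,4).
At n = 11: n-1 = 10, so a_{11} = 8 + 470 + 4410 + 10080 + 5040 = 20008.

20008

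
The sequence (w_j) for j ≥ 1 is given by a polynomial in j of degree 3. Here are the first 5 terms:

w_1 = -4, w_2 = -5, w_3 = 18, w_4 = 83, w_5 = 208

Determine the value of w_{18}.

15483

1st diffs: -1, 23, 65, 125.
2nd diffs: 24, 42, 60.
3rd diffs: 18, 18 (constant).
Newton forward-difference form: w_j = -4 + (-1)·C(j-1,1) + 24·C(j-1,2) + 18·C(j-1,3).
At j = 18: j-1 = 17, so w_{18} = -4 - 17 + 3264 + 12240 = 15483.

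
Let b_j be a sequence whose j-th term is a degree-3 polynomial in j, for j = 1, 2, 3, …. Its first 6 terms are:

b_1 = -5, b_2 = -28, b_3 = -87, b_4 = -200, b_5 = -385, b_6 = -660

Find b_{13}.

-6617

1st diffs: -23, -59, -113, -185, -275.
2nd diffs: -36, -54, -72, -90.
3rd diffs: -18, -18, -18 (constant).
So b_j = -3j^3 - 2j.
Evaluating at j = 13 gives b_{13} = -6617.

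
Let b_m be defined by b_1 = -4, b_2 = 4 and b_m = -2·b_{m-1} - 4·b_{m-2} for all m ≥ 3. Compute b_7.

Iterate the recurrence:
b_3 = 8  b_4 = -32  b_5 = 32  b_6 = 64  b_7 = -256.

-256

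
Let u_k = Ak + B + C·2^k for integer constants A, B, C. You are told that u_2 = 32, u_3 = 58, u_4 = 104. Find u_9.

2614

Plug in k = 2, 3, 4: 2A + B + 4C = 32; 3A + B + 8C = 58; 4A + B + 16C = 104.
Subtracting the first from the second: A + 4C = 26.
Subtracting the second from the third: A + 8C = 46.
Solving: C = 5, A = 6, then B = 0.
Therefore u_9 = 54 + 0 + 5·512 = 2614.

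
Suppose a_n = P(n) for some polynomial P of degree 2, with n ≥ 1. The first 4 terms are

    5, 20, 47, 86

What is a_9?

461

1st diffs: 15, 27, 39.
2nd diffs: 12, 12 (constant).
Newton forward-difference form: a_n = 5 + 15·C(n-1,1) + 12·C(n-1,2).
At n = 9: n-1 = 8, so a_9 = 5 + 120 + 336 = 461.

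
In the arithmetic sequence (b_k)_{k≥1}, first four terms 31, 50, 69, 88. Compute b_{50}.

962

Common difference d = 19.
b_k = 31 + (k - 1)·19.
b_{50} = 31 + 49·19 = 962.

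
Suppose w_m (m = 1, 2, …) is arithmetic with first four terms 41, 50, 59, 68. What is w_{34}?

338

Common difference d = 9.
w_m = 41 + (m - 1)·9.
w_{34} = 41 + 33·9 = 338.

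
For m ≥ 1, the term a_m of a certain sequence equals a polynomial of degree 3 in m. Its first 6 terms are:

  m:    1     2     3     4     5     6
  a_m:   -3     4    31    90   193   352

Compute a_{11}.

1st diffs: 7, 27, 59, 103, 159.
2nd diffs: 20, 32, 44, 56.
3rd diffs: 12, 12, 12 (constant).
Newton forward-difference form: a_m = -3 + 7·C(m-1,1) + 20·C(m-1,2) + 12·C(m-1,3).
At m = 11: m-1 = 10, so a_{11} = -3 + 70 + 900 + 1440 = 2407.

2407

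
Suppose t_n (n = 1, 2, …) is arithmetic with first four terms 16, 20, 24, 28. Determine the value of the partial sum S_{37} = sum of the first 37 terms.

3256

Common difference d = 4.
t_n = 16 + (n - 1)·4.
t_{37} = 160; S = 37·(16 + 160)/2 = 3256.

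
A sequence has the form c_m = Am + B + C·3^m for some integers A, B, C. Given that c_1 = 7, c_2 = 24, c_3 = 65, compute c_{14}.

At m = 1, 2, 3: A + B + 3C = 7; 2A + B + 9C = 24; 3A + B + 27C = 65.
Subtracting the first from the second: A + 6C = 17.
Subtracting the second from the third: A + 18C = 41.
Solving: C = 2, A = 5, then B = -4.
Therefore c_{14} = 70 + (-4) + 2·4782969 = 9566004.

9566004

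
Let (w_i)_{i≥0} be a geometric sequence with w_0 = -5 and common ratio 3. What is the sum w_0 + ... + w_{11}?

-1328600

w_i = (-5)·3^(i-0).
S = (-5)·(3^12 - 1)/(3 - 1) = (-5)·(531441 - 1)/(2) = -1328600.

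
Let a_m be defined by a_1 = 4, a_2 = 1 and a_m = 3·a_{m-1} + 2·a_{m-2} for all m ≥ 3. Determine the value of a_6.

Step forward from the initial values:
a_3 = 11, a_4 = 35, a_5 = 127, a_6 = 451.

451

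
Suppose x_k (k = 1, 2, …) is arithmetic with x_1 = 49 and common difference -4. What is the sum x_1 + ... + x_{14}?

x_k = 49 + (k - 1)·(-4).
x_{14} = -3; S = 14·(49 + (-3))/2 = 322.

322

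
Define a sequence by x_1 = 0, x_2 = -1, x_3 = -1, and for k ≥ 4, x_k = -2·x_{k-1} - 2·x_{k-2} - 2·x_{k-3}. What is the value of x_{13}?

Applying the relation repeatedly:
x_4 = 4  x_5 = -4  x_6 = 2  x_7 = -4  x_8 = 12  x_9 = -20  x_{10} = 24  x_{11} = -32  x_{12} = 56  x_{13} = -96.

-96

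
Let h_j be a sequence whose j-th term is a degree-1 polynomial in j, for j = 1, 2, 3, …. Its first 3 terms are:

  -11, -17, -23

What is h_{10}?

1st diffs: -6, -6 (constant).
So h_j = -6j - 5.
Evaluating at j = 10 gives h_{10} = -65.

-65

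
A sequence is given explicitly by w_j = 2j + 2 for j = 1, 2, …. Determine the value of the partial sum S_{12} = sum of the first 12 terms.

180

Over j = 1..12: Σj = 78.
Total = (2)·78 + (2)·12 = 180.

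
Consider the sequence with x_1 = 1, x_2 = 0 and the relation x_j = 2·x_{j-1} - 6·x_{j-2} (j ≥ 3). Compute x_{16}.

x_3 = -6;  x_4 = -12;  x_5 = 12;  …;  x_{13} = -4416;  x_{14} = -118272;  x_{15} = -210048;  x_{16} = 289536.

289536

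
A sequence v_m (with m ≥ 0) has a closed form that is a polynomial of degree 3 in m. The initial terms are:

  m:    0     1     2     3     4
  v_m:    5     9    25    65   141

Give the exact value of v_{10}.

1st diffs: 4, 16, 40, 76.
2nd diffs: 12, 24, 36.
3rd diffs: 12, 12 (constant).
Newton forward-difference form: v_m = 5 + 4·C(m,1) + 12·C(m,2) + 12·C(m,3).
At m = 10: m = 10, so v_{10} = 5 + 40 + 540 + 1440 = 2025.

2025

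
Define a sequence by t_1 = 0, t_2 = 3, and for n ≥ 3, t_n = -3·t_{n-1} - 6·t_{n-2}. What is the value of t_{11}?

-3645

Compute successive terms:
t_3 = -9  t_4 = 9  t_5 = 27  t_6 = -135  t_7 = 243  t_8 = 81  t_9 = -1701  t_{10} = 4617  t_{11} = -3645.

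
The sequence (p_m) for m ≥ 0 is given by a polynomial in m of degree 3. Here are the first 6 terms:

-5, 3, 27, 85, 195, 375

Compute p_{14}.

8115

1st diffs: 8, 24, 58, 110, 180.
2nd diffs: 16, 34, 52, 70.
3rd diffs: 18, 18, 18 (constant).
So p_m = 3m^3 - m^2 + 6m - 5.
Evaluating at m = 14 gives p_{14} = 8115.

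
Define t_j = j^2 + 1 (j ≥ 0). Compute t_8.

t_8 = 1·8^2 + 1 = 65.

65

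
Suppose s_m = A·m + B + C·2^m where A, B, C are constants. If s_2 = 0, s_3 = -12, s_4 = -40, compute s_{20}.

-4194216

Write the equations: 2A + B + 4C = 0; 3A + B + 8C = -12; 4A + B + 16C = -40.
Subtracting the first from the second: A + 4C = -12.
Subtracting the second from the third: A + 8C = -28.
Solving: C = -4, A = 4, then B = 8.
So s_m = 4·m + 8 + (-4)·2^m; at m=20 this is -4194216.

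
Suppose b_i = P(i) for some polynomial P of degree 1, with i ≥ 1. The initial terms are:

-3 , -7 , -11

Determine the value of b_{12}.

1st diffs: -4, -4 (constant).
So b_i = -4i + 1.
Evaluating at i = 12 gives b_{12} = -47.

-47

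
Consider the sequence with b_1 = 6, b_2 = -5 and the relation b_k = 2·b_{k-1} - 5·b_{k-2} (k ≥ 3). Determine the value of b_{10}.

-3245

Step forward from the initial values:
b_3 = -40  b_4 = -55  b_5 = 90  b_6 = 455  b_7 = 460  b_8 = -1355  b_9 = -5010  b_{10} = -3245.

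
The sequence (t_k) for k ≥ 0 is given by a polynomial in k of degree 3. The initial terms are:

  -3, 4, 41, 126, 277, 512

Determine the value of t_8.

1901

1st diffs: 7, 37, 85, 151, 235.
2nd diffs: 30, 48, 66, 84.
3rd diffs: 18, 18, 18 (constant).
So t_k = 3k^3 + 6k^2 - 2k - 3.
Evaluating at k = 8 gives t_8 = 1901.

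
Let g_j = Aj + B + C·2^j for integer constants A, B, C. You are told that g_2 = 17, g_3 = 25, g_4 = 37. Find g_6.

Plug in j = 2, 3, 4: 2A + B + 4C = 17; 3A + B + 8C = 25; 4A + B + 16C = 37.
Subtracting the first from the second: A + 4C = 8.
Subtracting the second from the third: A + 8C = 12.
Solving: C = 1, A = 4, then B = 5.
So g_j = 4·j + 5 + 1·2^j; at j=6 this is 93.

93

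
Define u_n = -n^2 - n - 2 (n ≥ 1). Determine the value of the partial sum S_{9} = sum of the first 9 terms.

-348

Over n = 1..9: Σn = 45, Σn² = 285.
Total = (-1)·285 + (-1)·45 + (-2)·9 = -348.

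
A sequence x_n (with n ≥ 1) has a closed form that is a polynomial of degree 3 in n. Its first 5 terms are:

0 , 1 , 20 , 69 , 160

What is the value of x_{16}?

7365

1st diffs: 1, 19, 49, 91.
2nd diffs: 18, 30, 42.
3rd diffs: 12, 12 (constant).
So x_n = 2n^3 - 3n^2 - 4n + 5.
Evaluating at n = 16 gives x_{16} = 7365.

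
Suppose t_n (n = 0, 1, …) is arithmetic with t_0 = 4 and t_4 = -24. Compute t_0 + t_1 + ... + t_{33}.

-3791

Common difference d = (-24 - 4) / (4 - 0) = -7.
t_n = 4 + (n - 0)·(-7).
t_{33} = -227; S = 34·(4 + (-227))/2 = -3791.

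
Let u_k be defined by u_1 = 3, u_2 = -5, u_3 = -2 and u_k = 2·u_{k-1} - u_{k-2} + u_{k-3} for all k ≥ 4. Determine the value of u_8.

u_4 = 4  u_5 = 5  u_6 = 4  u_7 = 7  u_8 = 15.

15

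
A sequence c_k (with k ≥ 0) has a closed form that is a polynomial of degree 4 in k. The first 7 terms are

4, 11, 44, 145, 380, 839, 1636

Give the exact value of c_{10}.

1st diffs: 7, 33, 101, 235, 459, 797.
2nd diffs: 26, 68, 134, 224, 338.
3rd diffs: 42, 66, 90, 114.
4th diffs: 24, 24, 24 (constant).
Newton forward-difference form: c_k = 4 + 7·C(k,1) + 26·C(k,2) + 42·C(k,3) + 24·C(k,4).
At k = 10: k = 10, so c_{10} = 4 + 70 + 1170 + 5040 + 5040 = 11324.

11324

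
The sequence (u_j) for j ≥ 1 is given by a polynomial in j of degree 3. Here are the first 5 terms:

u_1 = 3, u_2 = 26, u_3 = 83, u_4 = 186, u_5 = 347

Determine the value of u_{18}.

13178

1st diffs: 23, 57, 103, 161.
2nd diffs: 34, 46, 58.
3rd diffs: 12, 12 (constant).
Newton forward-difference form: u_j = 3 + 23·C(j-1,1) + 34·C(j-1,2) + 12·C(j-1,3).
At j = 18: j-1 = 17, so u_{18} = 3 + 391 + 4624 + 8160 = 13178.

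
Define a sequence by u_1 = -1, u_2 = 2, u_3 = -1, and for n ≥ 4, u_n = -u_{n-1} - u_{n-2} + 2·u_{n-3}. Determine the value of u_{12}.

-171

Compute successive terms:
u_4 = -3, u_5 = 8, u_6 = -7, u_7 = -7, u_8 = 30, u_9 = -37, u_{10} = -7, u_{11} = 104, u_{12} = -171.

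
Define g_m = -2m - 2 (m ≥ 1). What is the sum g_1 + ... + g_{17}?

Over m = 1..17: Σm = 153.
Total = (-2)·153 + (-2)·17 = -340.

-340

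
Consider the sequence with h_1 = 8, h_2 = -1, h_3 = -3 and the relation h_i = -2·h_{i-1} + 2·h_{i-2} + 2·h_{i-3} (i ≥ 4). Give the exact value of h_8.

796

Step forward from the initial values:
h_4 = 20;  h_5 = -48;  h_6 = 130;  h_7 = -316;  h_8 = 796.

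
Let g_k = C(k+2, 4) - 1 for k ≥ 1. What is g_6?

69

C(8, 4) = 70, so g_6 = 69.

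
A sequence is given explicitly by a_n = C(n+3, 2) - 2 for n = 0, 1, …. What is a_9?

64

C(12, 2) = 66, so a_9 = 64.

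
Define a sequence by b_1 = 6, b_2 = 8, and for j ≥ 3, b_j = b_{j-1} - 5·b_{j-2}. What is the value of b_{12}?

-13082

Iterate the recurrence:
b_3 = -22  b_4 = -62  b_5 = 48  b_6 = 358  b_7 = 118  b_8 = -1672  b_9 = -2262  b_{10} = 6098  b_{11} = 17408  b_{12} = -13082.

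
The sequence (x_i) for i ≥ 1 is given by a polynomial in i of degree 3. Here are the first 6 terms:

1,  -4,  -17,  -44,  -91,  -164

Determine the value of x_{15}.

-2981

1st diffs: -5, -13, -27, -47, -73.
2nd diffs: -8, -14, -20, -26.
3rd diffs: -6, -6, -6 (constant).
Newton forward-difference form: x_i = 1 + (-5)·C(i-1,1) + (-8)·C(i-1,2) + (-6)·C(i-1,3).
At i = 15: i-1 = 14, so x_{15} = 1 - 70 - 728 - 2184 = -2981.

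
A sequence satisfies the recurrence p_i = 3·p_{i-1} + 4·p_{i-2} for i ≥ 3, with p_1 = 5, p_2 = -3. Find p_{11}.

Step forward from the initial values:
p_3 = 11;  p_4 = 21;  p_5 = 107;  p_6 = 405;  p_7 = 1643;  p_8 = 6549;  p_9 = 26219;  p_{10} = 104853;  p_{11} = 419435.
(Characteristic roots are 4 and -1.)

419435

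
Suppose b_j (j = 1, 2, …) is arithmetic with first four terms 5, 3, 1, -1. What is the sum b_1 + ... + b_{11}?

Common difference d = -2.
b_j = 5 + (j - 1)·(-2).
b_{11} = -15; S = 11·(5 + (-15))/2 = -55.

-55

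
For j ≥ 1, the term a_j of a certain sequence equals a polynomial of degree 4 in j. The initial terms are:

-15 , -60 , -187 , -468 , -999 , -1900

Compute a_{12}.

-24820

1st diffs: -45, -127, -281, -531, -901.
2nd diffs: -82, -154, -250, -370.
3rd diffs: -72, -96, -120.
4th diffs: -24, -24 (constant).
Newton forward-difference form: a_j = -15 + (-45)·C(j-1,1) + (-82)·C(j-1,2) + (-72)·C(j-1,3) + (-24)·C(j-1,4).
At j = 12: j-1 = 11, so a_{12} = -15 - 495 - 4510 - 11880 - 7920 = -24820.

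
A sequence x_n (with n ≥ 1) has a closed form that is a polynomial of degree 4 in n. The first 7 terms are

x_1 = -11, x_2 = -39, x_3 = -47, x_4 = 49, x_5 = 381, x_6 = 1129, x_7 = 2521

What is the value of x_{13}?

1st diffs: -28, -8, 96, 332, 748, 1392.
2nd diffs: 20, 104, 236, 416, 644.
3rd diffs: 84, 132, 180, 228.
4th diffs: 48, 48, 48 (constant).
Newton forward-difference form: x_n = -11 + (-28)·C(n-1,1) + 20·C(n-1,2) + 84·C(n-1,3) + 48·C(n-1,4).
At n = 13: n-1 = 12, so x_{13} = -11 - 336 + 1320 + 18480 + 23760 = 43213.

43213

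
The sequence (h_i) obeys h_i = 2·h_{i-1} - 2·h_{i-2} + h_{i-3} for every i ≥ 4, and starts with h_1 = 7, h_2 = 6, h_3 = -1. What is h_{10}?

-7

Iterate the recurrence:
h_4 = -7  h_5 = -6  h_6 = 1  h_7 = 7  h_8 = 6  h_9 = -1  h_{10} = -7.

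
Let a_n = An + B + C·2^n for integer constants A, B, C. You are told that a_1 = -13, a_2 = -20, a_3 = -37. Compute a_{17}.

At n = 1, 2, 3: A + B + 2C = -13; 2A + B + 4C = -20; 3A + B + 8C = -37.
Subtracting the first from the second: A + 2C = -7.
Subtracting the second from the third: A + 4C = -17.
Solving: C = -5, A = 3, then B = -6.
Hence a_{17} = 3·17 + (-6) + (-5)·131072 = -655315.

-655315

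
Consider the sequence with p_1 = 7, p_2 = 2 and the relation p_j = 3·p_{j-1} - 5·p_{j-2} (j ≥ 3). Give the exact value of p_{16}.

p_3 = -29; p_4 = -97; p_5 = -146; …; p_{13} = -44921; p_{14} = 144722; p_{15} = 658771; p_{16} = 1252703.

1252703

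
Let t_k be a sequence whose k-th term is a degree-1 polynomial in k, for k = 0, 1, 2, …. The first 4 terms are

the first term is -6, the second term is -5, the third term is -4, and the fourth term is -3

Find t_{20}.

14

1st diffs: 1, 1, 1 (constant).
So t_k = k - 6.
Evaluating at k = 20 gives t_{20} = 14.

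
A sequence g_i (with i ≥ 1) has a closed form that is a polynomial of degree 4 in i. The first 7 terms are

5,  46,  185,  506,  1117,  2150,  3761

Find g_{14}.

1st diffs: 41, 139, 321, 611, 1033, 1611.
2nd diffs: 98, 182, 290, 422, 578.
3rd diffs: 84, 108, 132, 156.
4th diffs: 24, 24, 24 (constant).
Newton forward-difference form: g_i = 5 + 41·C(i-1,1) + 98·C(i-1,2) + 84·C(i-1,3) + 24·C(i-1,4).
At i = 14: i-1 = 13, so g_{14} = 5 + 533 + 7644 + 24024 + 17160 = 49366.

49366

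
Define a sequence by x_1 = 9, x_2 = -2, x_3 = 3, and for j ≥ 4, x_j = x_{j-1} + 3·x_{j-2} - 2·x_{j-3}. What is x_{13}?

-5783

Step forward from the initial values:
x_4 = -21  x_5 = -8  x_6 = -77  x_7 = -59  x_8 = -274  x_9 = -297  x_{10} = -1001  x_{11} = -1344  x_{12} = -3753  x_{13} = -5783.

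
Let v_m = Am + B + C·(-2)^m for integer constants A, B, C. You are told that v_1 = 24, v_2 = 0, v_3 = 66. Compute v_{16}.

Plug in m = 1, 2, 3: A + B - 2C = 24; 2A + B + 4C = 0; 3A + B - 8C = 66.
Subtracting the first from the second: A + 6C = -24.
Subtracting the second from the third: A - 12C = 66.
Solving: C = -5, A = 6, then B = 8.
Therefore v_{16} = 96 + 8 + (-5)·65536 = -327576.

-327576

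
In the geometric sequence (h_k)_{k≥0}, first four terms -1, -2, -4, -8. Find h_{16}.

-65536

Common ratio r = 2.
h_k = (-1)·2^(k-0).
h_{16} = (-1)·2^16 = -65536.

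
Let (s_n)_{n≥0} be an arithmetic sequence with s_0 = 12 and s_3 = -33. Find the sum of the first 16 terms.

-1608

Common difference d = (-33 - 12) / (3 - 0) = -15.
s_n = 12 + (n - 0)·(-15).
s_{15} = -213; S = 16·(12 + (-213))/2 = -1608.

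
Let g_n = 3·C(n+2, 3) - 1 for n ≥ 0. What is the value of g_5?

C(7, 3) = 35, so g_5 = 104.

104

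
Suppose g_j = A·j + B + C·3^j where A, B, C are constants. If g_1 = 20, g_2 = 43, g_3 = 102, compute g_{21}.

At j = 1, 2, 3: A + B + 3C = 20; 2A + B + 9C = 43; 3A + B + 27C = 102.
Subtracting the first from the second: A + 6C = 23.
Subtracting the second from the third: A + 18C = 59.
Solving: C = 3, A = 5, then B = 6.
So g_j = 5·j + 6 + 3·3^j; at j=21 this is 31381059720.

31381059720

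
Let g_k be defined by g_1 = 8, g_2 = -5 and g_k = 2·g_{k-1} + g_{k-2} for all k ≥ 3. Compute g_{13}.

Compute successive terms:
g_3 = -2; g_4 = -9; g_5 = -20; …; g_{10} = -1661; g_{11} = -4010; g_{12} = -9681; g_{13} = -23372.

-23372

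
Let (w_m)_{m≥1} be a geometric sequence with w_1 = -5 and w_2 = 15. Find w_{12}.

885735

Common ratio r = -3.
w_m = (-5)·(-3)^(m-1).
w_{12} = (-5)·(-3)^11 = 885735.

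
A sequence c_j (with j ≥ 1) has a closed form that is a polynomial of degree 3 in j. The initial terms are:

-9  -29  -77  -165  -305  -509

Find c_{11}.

-2909

1st diffs: -20, -48, -88, -140, -204.
2nd diffs: -28, -40, -52, -64.
3rd diffs: -12, -12, -12 (constant).
Newton forward-difference form: c_j = -9 + (-20)·C(j-1,1) + (-28)·C(j-1,2) + (-12)·C(j-1,3).
At j = 11: j-1 = 10, so c_{11} = -9 - 200 - 1260 - 1440 = -2909.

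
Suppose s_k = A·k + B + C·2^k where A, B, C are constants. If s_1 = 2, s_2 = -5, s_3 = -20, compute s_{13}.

-32746

The three given values yield: A + B + 2C = 2; 2A + B + 4C = -5; 3A + B + 8C = -20.
Subtracting the first from the second: A + 2C = -7.
Subtracting the second from the third: A + 4C = -15.
Solving: C = -4, A = 1, then B = 9.
Therefore s_{13} = 13 + 9 + (-4)·8192 = -32746.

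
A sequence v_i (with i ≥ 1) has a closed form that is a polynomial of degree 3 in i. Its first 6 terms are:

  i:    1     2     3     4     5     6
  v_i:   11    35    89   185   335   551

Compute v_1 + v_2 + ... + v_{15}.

1st diffs: 24, 54, 96, 150, 216.
2nd diffs: 30, 42, 54, 66.
3rd diffs: 12, 12, 12 (constant).
Newton forward-difference form: v_i = 11 + 24·C(i-1,1) + 30·C(i-1,2) + 12·C(i-1,3).
Continuing: …, 845, 1229, 1715, 2315, …, v_{15} = 7445.
Summing i = 1..15 (15 terms) gives 32715.

32715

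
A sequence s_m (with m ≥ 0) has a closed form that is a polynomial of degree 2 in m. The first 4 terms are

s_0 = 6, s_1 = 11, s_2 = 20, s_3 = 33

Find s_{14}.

1st diffs: 5, 9, 13.
2nd diffs: 4, 4 (constant).
Newton forward-difference form: s_m = 6 + 5·C(m,1) + 4·C(m,2).
At m = 14: m = 14, so s_{14} = 6 + 70 + 364 = 440.

440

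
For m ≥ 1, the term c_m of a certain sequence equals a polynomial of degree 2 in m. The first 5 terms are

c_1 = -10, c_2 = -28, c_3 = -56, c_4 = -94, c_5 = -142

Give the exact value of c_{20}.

-2062

1st diffs: -18, -28, -38, -48.
2nd diffs: -10, -10, -10 (constant).
So c_m = -5m^2 - 3m - 2.
Evaluating at m = 20 gives c_{20} = -2062.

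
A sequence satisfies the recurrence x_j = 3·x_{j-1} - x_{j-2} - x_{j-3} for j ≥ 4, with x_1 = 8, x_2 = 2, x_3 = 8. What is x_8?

422

Step forward from the initial values:
x_4 = 14; x_5 = 32; x_6 = 74; x_7 = 176; x_8 = 422.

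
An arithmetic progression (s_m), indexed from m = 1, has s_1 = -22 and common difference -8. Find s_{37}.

s_m = -22 + (m - 1)·(-8).
s_{37} = -22 + 36·(-8) = -310.

-310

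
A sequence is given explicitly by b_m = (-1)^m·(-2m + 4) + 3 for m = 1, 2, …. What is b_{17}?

(-1)^17 = -1; -2m + 4 at m=17 is -30; so b_{17} = 33.

33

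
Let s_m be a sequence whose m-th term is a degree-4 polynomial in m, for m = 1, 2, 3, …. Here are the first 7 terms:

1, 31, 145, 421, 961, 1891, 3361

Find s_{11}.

1st diffs: 30, 114, 276, 540, 930, 1470.
2nd diffs: 84, 162, 264, 390, 540.
3rd diffs: 78, 102, 126, 150.
4th diffs: 24, 24, 24 (constant).
Newton forward-difference form: s_m = 1 + 30·C(m-1,1) + 84·C(m-1,2) + 78·C(m-1,3) + 24·C(m-1,4).
At m = 11: m-1 = 10, so s_{11} = 1 + 300 + 3780 + 9360 + 5040 = 18481.

18481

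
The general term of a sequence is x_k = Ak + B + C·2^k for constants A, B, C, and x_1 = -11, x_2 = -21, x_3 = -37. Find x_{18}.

The three given values yield: A + B + 2C = -11; 2A + B + 4C = -21; 3A + B + 8C = -37.
Subtracting the first from the second: A + 2C = -10.
Subtracting the second from the third: A + 4C = -16.
Solving: C = -3, A = -4, then B = -1.
Therefore x_{18} = -72 + (-1) + (-3)·262144 = -786505.

-786505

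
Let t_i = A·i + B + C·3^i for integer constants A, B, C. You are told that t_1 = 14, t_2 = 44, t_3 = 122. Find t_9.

Write the equations: A + B + 3C = 14; 2A + B + 9C = 44; 3A + B + 27C = 122.
Subtracting the first from the second: A + 6C = 30.
Subtracting the second from the third: A + 18C = 78.
Solving: C = 4, A = 6, then B = -4.
Hence t_9 = 6·9 + (-4) + 4·19683 = 78782.

78782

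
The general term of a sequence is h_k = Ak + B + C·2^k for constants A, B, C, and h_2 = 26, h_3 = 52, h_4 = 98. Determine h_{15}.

Plug in k = 2, 3, 4: 2A + B + 4C = 26; 3A + B + 8C = 52; 4A + B + 16C = 98.
Subtracting the first from the second: A + 4C = 26.
Subtracting the second from the third: A + 8C = 46.
Solving: C = 5, A = 6, then B = -6.
Therefore h_{15} = 90 + (-6) + 5·32768 = 163924.

163924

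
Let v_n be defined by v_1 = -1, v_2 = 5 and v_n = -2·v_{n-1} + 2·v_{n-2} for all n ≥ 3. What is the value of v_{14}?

781760

Step forward from the initial values:
v_3 = -12, v_4 = 34, v_5 = -92, …, v_{11} = -38336, v_{12} = 104736, v_{13} = -286144, v_{14} = 781760.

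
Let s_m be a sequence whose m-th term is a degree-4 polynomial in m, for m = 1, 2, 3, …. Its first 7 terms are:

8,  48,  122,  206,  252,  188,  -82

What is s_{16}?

1st diffs: 40, 74, 84, 46, -64, -270.
2nd diffs: 34, 10, -38, -110, -206.
3rd diffs: -24, -48, -72, -96.
4th diffs: -24, -24, -24 (constant).
Newton forward-difference form: s_m = 8 + 40·C(m-1,1) + 34·C(m-1,2) + (-24)·C(m-1,3) + (-24)·C(m-1,4).
At m = 16: m-1 = 15, so s_{16} = 8 + 600 + 3570 - 10920 - 32760 = -39502.

-39502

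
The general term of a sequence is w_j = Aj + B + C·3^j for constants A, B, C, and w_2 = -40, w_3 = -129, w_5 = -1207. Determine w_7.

-10925

The three given values yield: 2A + B + 9C = -40; 3A + B + 27C = -129; 5A + B + 243C = -1207.
Subtracting the first from the second: A + 18C = -89.
Subtracting the second from the third: 2A + 216C = -1078.
Solving: C = -5, A = 1, then B = 3.
So w_j = 1·j + 3 + (-5)·3^j; at j=7 this is -10925.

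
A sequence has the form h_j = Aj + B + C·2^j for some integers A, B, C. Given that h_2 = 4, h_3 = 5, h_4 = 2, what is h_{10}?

Plug in j = 2, 3, 4: 2A + B + 4C = 4; 3A + B + 8C = 5; 4A + B + 16C = 2.
Subtracting the first from the second: A + 4C = 1.
Subtracting the second from the third: A + 8C = -3.
Solving: C = -1, A = 5, then B = -2.
Hence h_{10} = 5·10 + (-2) + (-1)·1024 = -976.

-976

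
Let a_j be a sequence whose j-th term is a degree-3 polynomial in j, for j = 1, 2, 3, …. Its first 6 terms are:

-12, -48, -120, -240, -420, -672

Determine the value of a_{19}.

1st diffs: -36, -72, -120, -180, -252.
2nd diffs: -36, -48, -60, -72.
3rd diffs: -12, -12, -12 (constant).
Newton forward-difference form: a_j = -12 + (-36)·C(j-1,1) + (-36)·C(j-1,2) + (-12)·C(j-1,3).
At j = 19: j-1 = 18, so a_{19} = -12 - 648 - 5508 - 9792 = -15960.

-15960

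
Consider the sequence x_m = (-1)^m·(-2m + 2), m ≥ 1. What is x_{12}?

(-1)^12 = 1; -2m + 2 at m=12 is -22; so x_{12} = -22.

-22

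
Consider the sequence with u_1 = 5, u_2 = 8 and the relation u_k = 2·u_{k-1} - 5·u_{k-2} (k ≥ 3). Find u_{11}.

Applying the relation repeatedly:
u_3 = -9;  u_4 = -58;  u_5 = -71;  u_6 = 148;  u_7 = 651;  u_8 = 562;  u_9 = -2131;  u_{10} = -7072;  u_{11} = -3489.

-3489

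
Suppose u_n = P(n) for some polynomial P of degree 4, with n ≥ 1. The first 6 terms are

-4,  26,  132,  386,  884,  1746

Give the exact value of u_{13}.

33092

1st diffs: 30, 106, 254, 498, 862.
2nd diffs: 76, 148, 244, 364.
3rd diffs: 72, 96, 120.
4th diffs: 24, 24 (constant).
Newton forward-difference form: u_n = -4 + 30·C(n-1,1) + 76·C(n-1,2) + 72·C(n-1,3) + 24·C(n-1,4).
At n = 13: n-1 = 12, so u_{13} = -4 + 360 + 5016 + 15840 + 11880 = 33092.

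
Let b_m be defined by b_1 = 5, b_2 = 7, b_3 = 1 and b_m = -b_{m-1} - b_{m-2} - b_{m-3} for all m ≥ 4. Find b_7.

1

Step forward from the initial values:
b_4 = -13; b_5 = 5; b_6 = 7; b_7 = 1.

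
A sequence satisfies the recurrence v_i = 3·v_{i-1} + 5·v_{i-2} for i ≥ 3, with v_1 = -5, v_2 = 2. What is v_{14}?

-91007278

Compute successive terms:
v_3 = -19; v_4 = -47; v_5 = -236; …; v_{11} = -1234924; v_{12} = -5177387; v_{13} = -21706781; v_{14} = -91007278.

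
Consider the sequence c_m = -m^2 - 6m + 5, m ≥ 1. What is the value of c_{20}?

-515

c_{20} = -1·20^2 - 6·20 + 5 = -515.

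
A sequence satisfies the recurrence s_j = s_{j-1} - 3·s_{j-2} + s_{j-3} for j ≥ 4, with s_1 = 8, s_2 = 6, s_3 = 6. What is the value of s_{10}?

Applying the relation repeatedly:
s_4 = -4;  s_5 = -16;  s_6 = 2;  s_7 = 46;  s_8 = 24;  s_9 = -112;  s_{10} = -138.

-138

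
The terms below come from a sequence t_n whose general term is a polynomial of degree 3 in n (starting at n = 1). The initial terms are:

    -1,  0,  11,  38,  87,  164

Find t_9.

1st diffs: 1, 11, 27, 49, 77.
2nd diffs: 10, 16, 22, 28.
3rd diffs: 6, 6, 6 (constant).
So t_n = n^3 - n^2 - 3n + 2.
Evaluating at n = 9 gives t_9 = 623.

623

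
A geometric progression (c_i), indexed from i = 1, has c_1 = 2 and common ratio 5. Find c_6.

6250

c_i = 2·5^(i-1).
c_6 = 2·5^5 = 6250.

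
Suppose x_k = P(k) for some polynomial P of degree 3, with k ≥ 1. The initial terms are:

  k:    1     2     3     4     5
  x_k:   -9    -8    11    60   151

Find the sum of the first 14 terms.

18529

1st diffs: 1, 19, 49, 91.
2nd diffs: 18, 30, 42.
3rd diffs: 12, 12 (constant).
So x_k = 2k^3 - 3k^2 - 4k - 4.
Continuing: …, 296, 507, 796, 1175, …, x_{14} = 4840.
Summing k = 1..14 (14 terms) gives 18529.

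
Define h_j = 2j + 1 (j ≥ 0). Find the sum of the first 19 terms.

Over j = 0..18: Σj = 171.
Total = (2)·171 + (1)·19 = 361.

361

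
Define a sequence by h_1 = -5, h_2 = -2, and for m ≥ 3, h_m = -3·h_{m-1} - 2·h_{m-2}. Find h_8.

Applying the relation repeatedly:
h_3 = 16, h_4 = -44, h_5 = 100, h_6 = -212, h_7 = 436, h_8 = -884.
(Characteristic roots are -1 and -2.)

-884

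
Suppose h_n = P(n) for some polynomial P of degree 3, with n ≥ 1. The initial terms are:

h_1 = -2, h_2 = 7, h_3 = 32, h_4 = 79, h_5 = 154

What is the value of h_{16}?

4543

1st diffs: 9, 25, 47, 75.
2nd diffs: 16, 22, 28.
3rd diffs: 6, 6 (constant).
Newton forward-difference form: h_n = -2 + 9·C(n-1,1) + 16·C(n-1,2) + 6·C(n-1,3).
At n = 16: n-1 = 15, so h_{16} = -2 + 135 + 1680 + 2730 = 4543.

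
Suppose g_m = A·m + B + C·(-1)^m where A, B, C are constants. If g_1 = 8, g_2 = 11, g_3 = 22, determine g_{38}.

263

Plug in m = 1, 2, 3: A + B - C = 8; 2A + B + C = 11; 3A + B - C = 22.
Subtracting the first from the second: A + 2C = 3.
Subtracting the second from the third: A - 2C = 11.
Solving: C = -2, A = 7, then B = -1.
Therefore g_{38} = 266 + (-1) + (-2)·1 = 263.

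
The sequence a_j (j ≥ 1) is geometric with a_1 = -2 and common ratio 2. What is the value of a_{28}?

-268435456

a_j = (-2)·2^(j-1).
a_{28} = (-2)·2^27 = -268435456.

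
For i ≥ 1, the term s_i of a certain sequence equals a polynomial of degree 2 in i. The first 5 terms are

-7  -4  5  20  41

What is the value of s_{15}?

581

1st diffs: 3, 9, 15, 21.
2nd diffs: 6, 6, 6 (constant).
Newton forward-difference form: s_i = -7 + 3·C(i-1,1) + 6·C(i-1,2).
At i = 15: i-1 = 14, so s_{15} = -7 + 42 + 546 = 581.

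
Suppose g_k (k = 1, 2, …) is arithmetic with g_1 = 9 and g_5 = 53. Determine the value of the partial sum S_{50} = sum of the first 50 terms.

13925

Common difference d = (53 - 9) / (5 - 1) = 11.
g_k = 9 + (k - 1)·11.
g_{50} = 548; S = 50·(9 + 548)/2 = 13925.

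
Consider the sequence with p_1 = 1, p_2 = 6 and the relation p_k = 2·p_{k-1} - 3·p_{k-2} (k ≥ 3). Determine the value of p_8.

Step forward from the initial values:
p_3 = 9;  p_4 = 0;  p_5 = -27;  p_6 = -54;  p_7 = -27;  p_8 = 108.

108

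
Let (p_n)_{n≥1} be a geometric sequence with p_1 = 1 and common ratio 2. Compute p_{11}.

1024

p_n = 1·2^(n-1).
p_{11} = 1·2^10 = 1024.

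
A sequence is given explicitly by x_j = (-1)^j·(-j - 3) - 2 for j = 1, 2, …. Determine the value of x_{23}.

24

(-1)^23 = -1; -j - 3 at j=23 is -26; so x_{23} = 24.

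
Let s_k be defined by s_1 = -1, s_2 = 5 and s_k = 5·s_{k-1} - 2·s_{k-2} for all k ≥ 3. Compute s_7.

Step forward from the initial values:
s_3 = 27  s_4 = 125  s_5 = 571  s_6 = 2605  s_7 = 11883.

11883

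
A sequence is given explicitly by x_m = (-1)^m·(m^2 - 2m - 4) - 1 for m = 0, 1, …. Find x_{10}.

75

(-1)^10 = 1; m^2 - 2m - 4 at m=10 is 76; so x_{10} = 75.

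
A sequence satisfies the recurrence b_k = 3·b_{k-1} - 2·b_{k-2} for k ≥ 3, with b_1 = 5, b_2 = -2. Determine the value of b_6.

-212

Applying the relation repeatedly:
b_3 = -16;  b_4 = -44;  b_5 = -100;  b_6 = -212.
(Characteristic roots are 2 and 1.)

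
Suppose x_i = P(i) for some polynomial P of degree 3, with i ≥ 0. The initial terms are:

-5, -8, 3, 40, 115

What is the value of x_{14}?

5595

1st diffs: -3, 11, 37, 75.
2nd diffs: 14, 26, 38.
3rd diffs: 12, 12 (constant).
Newton forward-difference form: x_i = -5 + (-3)·C(i,1) + 14·C(i,2) + 12·C(i,3).
At i = 14: i = 14, so x_{14} = -5 - 42 + 1274 + 4368 = 5595.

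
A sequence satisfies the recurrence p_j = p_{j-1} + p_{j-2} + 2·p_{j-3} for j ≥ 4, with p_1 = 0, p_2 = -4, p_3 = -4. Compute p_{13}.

Iterate the recurrence:
p_4 = -8;  p_5 = -20;  p_6 = -36;  p_7 = -72;  p_8 = -148;  p_9 = -292;  p_{10} = -584;  p_{11} = -1172;  p_{12} = -2340;  p_{13} = -4680.

-4680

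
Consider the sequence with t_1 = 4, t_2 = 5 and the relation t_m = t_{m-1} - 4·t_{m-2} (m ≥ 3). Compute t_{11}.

Applying the relation repeatedly:
t_3 = -11;  t_4 = -31;  t_5 = 13;  t_6 = 137;  t_7 = 85;  t_8 = -463;  t_9 = -803;  t_{10} = 1049;  t_{11} = 4261.

4261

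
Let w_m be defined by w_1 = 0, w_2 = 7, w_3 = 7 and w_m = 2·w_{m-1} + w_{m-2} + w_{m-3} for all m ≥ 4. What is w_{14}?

Compute successive terms:
w_4 = 21; w_5 = 56; w_6 = 140; …; w_{11} = 15029; w_{12} = 38276; w_{13} = 97482; w_{14} = 248269.

248269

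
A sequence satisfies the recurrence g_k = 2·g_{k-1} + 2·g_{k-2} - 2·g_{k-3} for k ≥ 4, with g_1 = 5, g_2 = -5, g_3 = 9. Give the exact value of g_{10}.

1376

Iterate the recurrence:
g_4 = -2  g_5 = 24  g_6 = 26  g_7 = 104  g_8 = 212  g_9 = 580  g_{10} = 1376.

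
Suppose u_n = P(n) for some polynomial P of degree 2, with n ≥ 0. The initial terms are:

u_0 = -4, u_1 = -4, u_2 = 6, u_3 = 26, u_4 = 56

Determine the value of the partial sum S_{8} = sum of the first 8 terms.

1st diffs: 0, 10, 20, 30.
2nd diffs: 10, 10, 10 (constant).
Newton forward-difference form: u_n = -4 + 10·C(n,2).
Continuing: 96, 146, 206.
Summing n = 0..7 (8 terms) gives 528.

528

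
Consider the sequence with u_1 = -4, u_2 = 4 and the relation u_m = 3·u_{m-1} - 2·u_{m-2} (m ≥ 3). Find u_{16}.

Applying the relation repeatedly:
u_3 = 20  u_4 = 52  u_5 = 116  …  u_{13} = 32756  u_{14} = 65524  u_{15} = 131060  u_{16} = 262132.
(Characteristic roots are 2 and 1.)

262132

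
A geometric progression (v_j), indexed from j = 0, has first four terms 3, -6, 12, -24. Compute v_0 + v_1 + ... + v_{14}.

Common ratio r = -2.
v_j = 3·(-2)^(j-0).
S = 3·((-2)^15 - 1)/(-2 - 1) = 3·(-32768 - 1)/(-3) = 32769.

32769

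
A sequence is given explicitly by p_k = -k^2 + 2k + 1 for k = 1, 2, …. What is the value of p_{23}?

-482

p_{23} = -1·23^2 + 2·23 + 1 = -482.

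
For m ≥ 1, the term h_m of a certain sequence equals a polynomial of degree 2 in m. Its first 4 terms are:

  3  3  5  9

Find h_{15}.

1st diffs: 0, 2, 4.
2nd diffs: 2, 2 (constant).
Newton forward-difference form: h_m = 3 + 2·C(m-1,2).
At m = 15: m-1 = 14, so h_{15} = 3 + 182 = 185.

185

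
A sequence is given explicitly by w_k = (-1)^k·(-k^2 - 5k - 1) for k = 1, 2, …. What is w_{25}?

(-1)^25 = -1; -k^2 - 5k - 1 at k=25 is -751; so w_{25} = 751.

751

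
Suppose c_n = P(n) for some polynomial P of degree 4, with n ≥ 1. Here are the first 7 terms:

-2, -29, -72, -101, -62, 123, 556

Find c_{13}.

1st diffs: -27, -43, -29, 39, 185, 433.
2nd diffs: -16, 14, 68, 146, 248.
3rd diffs: 30, 54, 78, 102.
4th diffs: 24, 24, 24 (constant).
Newton forward-difference form: c_n = -2 + (-27)·C(n-1,1) + (-16)·C(n-1,2) + 30·C(n-1,3) + 24·C(n-1,4).
At n = 13: n-1 = 12, so c_{13} = -2 - 324 - 1056 + 6600 + 11880 = 17098.

17098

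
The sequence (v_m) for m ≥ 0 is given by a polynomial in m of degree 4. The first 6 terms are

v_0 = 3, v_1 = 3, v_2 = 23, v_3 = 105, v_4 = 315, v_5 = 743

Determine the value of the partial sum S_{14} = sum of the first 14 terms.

1st diffs: 0, 20, 82, 210, 428.
2nd diffs: 20, 62, 128, 218.
3rd diffs: 42, 66, 90.
4th diffs: 24, 24 (constant).
So v_m = m^4 + m^3 - 2m + 3.
Continuing: …, 1503, 2733, 4595, 7275, …, v_{13} = 30735.
Summing m = 0..13 (14 terms) gives 97412.

97412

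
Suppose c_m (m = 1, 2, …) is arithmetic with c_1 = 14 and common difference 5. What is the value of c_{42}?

219

c_m = 14 + (m - 1)·5.
c_{42} = 14 + 41·5 = 219.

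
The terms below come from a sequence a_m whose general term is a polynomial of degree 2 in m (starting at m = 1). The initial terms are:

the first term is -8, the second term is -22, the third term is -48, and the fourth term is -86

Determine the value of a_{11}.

-688

1st diffs: -14, -26, -38.
2nd diffs: -12, -12 (constant).
So a_m = -6m^2 + 4m - 6.
Evaluating at m = 11 gives a_{11} = -688.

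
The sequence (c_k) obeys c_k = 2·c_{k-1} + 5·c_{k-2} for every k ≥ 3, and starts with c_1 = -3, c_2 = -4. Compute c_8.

Step forward from the initial values:
c_3 = -23, c_4 = -66, c_5 = -247, c_6 = -824, c_7 = -2883, c_8 = -9886.

-9886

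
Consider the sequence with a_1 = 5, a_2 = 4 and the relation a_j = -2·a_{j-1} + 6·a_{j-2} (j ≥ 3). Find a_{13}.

Iterate the recurrence:
a_3 = 22;  a_4 = -20;  a_5 = 172;  …;  a_{10} = -90560;  a_{11} = 332128;  a_{12} = -1207616;  a_{13} = 4408000.

4408000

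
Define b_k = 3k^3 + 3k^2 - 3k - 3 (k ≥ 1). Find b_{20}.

b_{20} = 3·20^3 + 3·20^2 - 3·20 - 3 = 25137.

25137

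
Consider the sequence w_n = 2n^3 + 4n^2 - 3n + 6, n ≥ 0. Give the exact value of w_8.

1262

w_8 = 2·8^3 + 4·8^2 - 3·8 + 6 = 1262.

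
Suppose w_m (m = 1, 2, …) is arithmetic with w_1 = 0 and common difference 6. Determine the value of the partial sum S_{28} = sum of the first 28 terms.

w_m = 0 + (m - 1)·6.
w_{28} = 162; S = 28·(0 + 162)/2 = 2268.

2268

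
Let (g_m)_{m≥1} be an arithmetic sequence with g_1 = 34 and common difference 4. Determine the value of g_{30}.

150

g_m = 34 + (m - 1)·4.
g_{30} = 34 + 29·4 = 150.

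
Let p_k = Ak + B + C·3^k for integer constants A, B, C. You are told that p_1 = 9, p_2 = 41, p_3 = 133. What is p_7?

Plug in k = 1, 2, 3: A + B + 3C = 9; 2A + B + 9C = 41; 3A + B + 27C = 133.
Subtracting the first from the second: A + 6C = 32.
Subtracting the second from the third: A + 18C = 92.
Solving: C = 5, A = 2, then B = -8.
So p_k = 2·k + (-8) + 5·3^k; at k=7 this is 10941.

10941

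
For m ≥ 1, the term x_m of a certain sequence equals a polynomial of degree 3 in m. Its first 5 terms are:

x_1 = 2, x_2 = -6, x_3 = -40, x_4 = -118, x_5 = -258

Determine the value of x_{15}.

1st diffs: -8, -34, -78, -140.
2nd diffs: -26, -44, -62.
3rd diffs: -18, -18 (constant).
So x_m = -3m^3 + 5m^2 - 2m + 2.
Evaluating at m = 15 gives x_{15} = -9028.

-9028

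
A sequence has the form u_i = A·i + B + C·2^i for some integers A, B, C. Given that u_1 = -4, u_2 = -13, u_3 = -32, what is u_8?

-1267

Plug in i = 1, 2, 3: A + B + 2C = -4; 2A + B + 4C = -13; 3A + B + 8C = -32.
Subtracting the first from the second: A + 2C = -9.
Subtracting the second from the third: A + 4C = -19.
Solving: C = -5, A = 1, then B = 5.
Hence u_8 = 1·8 + 5 + (-5)·256 = -1267.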